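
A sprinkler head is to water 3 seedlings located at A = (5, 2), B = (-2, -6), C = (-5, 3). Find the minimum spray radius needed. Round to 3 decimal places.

Side lengths²: AB² = 113, AC² = 101, BC² = 90.
Since AB² = 113 < 101 + 90 = 191, the triangle is acute, so the smallest enclosing circle is the circumcircle.
Circumcentre = (-17/58, -25/58), r² = 57065/1682.
r = √(57065/1682) ≈ 5.825.

5.825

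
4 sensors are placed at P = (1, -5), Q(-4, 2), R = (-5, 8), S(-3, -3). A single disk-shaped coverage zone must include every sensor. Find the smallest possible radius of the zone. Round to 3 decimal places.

By Welzl's lemma the MEC is supported by two points (diametrically opposite) or three points (on a circumcircle).
The farthest pair is P–R with squared distance 205. The circle on this segment as diameter has centre (-2, 1.5) and r² = 205/4 = 51.25.
Check Q: distance² to centre = 4.25 ≤ 51.25, so it lies inside.
All remaining points lie in this disk, and no smaller disk contains both endpoints, so this is the minimum enclosing circle.
r = √(51.25) ≈ 7.159.

7.159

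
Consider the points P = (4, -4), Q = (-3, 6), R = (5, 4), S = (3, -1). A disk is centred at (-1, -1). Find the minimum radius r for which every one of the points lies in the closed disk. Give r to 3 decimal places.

The required radius is the distance from (-1, -1) to the farthest point.
Squared distances: 34, 53, 61, 16.
Maximum is 61, attained at R.
r = √61 ≈ 7.810.

7.810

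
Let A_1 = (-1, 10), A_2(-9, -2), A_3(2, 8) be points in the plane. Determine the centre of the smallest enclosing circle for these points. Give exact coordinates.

Side lengths²: A_1A_2² = 208, A_1A_3² = 13, A_2A_3² = 221.
Since A_2A_3² = 221 ≥ 208 + 13 = 221, the angle opposite A_2A_3 is not acute, so the smallest enclosing circle has A_2A_3 as diameter.
Centre = midpoint of A_2A_3 = (-3.5, 3), r² = 221/4 = 55.25.
Centre = (-3.5, 3).

(-3.5, 3)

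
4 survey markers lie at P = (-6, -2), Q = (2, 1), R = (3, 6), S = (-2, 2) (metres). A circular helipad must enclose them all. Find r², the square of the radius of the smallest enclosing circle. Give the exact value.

The farthest pair is P–R with squared distance 145. The circle on this segment as diameter has centre (-1.5, 2) and r² = 145/4 = 36.25.
Check Q: distance² to centre = 13.25 ≤ 36.25, so it lies inside.
All remaining points lie in this disk, and no smaller disk contains both endpoints, so this is the minimum enclosing circle.

36.25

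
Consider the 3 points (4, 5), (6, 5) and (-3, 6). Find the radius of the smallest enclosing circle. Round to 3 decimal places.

4.528

Call the three points A, B, C in the order given.
Side lengths²: AB² = 4, AC² = 50, BC² = 82.
Since BC² = 82 ≥ 50 + 4 = 54, the angle opposite BC is not acute, so the smallest enclosing circle has BC as diameter.
Centre = midpoint of BC = (1.5, 5.5), r² = 82/4 = 20.5.
r = √(20.5) ≈ 4.528.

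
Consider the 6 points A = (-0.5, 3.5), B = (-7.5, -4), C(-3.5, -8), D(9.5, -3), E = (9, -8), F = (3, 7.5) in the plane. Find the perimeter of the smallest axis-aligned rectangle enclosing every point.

Width = max x − min x = 9.5 − (-7.5) = 17.
Height = max y − min y = 7.5 − (-8) = 15.5.
Perimeter = 2(17 + 15.5) = 65.

65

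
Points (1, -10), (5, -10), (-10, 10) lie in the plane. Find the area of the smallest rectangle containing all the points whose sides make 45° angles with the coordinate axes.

In coordinates u = x + y, v = x − y the rectangle is axis-aligned; the map (x,y)→(u,v) scales areas by 2.
u-values: -9, -5, 0; range = 0 − (-9) = 9.
v-values: 11, 15, -20; range = 15 − (-20) = 35.
Area = (9 × 35) / 2 = 157.5.

157.5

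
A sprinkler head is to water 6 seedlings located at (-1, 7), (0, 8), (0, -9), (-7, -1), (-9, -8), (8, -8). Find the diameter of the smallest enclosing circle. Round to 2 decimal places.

20.52

The minimum enclosing circle is determined by three boundary points: (0, 8), (-9, -8), (8, -8).
Their circumcentre is (-0.5, -2.25) with r² = 105.3125.
The farthest remaining point (-1, 7) is at distance² 85.8125 ≤ 105.3125.
Diameter = 2r = 2√(105.3125) ≈ 20.52.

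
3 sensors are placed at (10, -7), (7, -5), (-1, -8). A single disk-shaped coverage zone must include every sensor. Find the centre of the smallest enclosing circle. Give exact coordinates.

Call the three points A, B, C in the order given.
Side lengths²: AB² = 13, AC² = 122, BC² = 73.
Since AC² = 122 ≥ 73 + 13 = 86, the angle opposite AC is not acute, so the smallest enclosing circle has AC as diameter.
Centre = midpoint of AC = (4.5, -7.5), r² = 122/4 = 30.5.
Centre = (4.5, -7.5).

(4.5, -7.5)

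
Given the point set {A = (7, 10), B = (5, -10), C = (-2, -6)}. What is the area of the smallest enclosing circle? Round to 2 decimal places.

Side lengths²: AB² = 404, AC² = 337, BC² = 65.
Since AB² = 404 ≥ 337 + 65 = 402, the angle opposite AB is not acute, so the smallest enclosing circle has AB as diameter.
Centre = midpoint of AB = (6, 0), r² = 404/4 = 101.
Area = π·r² = π·101 ≈ 317.30.

317.30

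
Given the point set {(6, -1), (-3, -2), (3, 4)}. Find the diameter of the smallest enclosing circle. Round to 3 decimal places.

9.334

Call the three points A, B, C in the order given.
Side lengths²: AB² = 82, AC² = 34, BC² = 72.
Since AB² = 82 < 72 + 34 = 106, the triangle is acute, so the smallest enclosing circle is the circumcircle.
Circumcentre = (1.375, -0.375), r² = 21.78125.
Diameter = 2r = 2√(21.78125) ≈ 9.334.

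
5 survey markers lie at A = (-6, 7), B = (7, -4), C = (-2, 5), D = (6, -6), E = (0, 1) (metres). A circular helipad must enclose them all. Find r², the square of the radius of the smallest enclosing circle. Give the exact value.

The minimum enclosing circle of a finite set is fixed by two of the points (as a diameter) or three (as a circumcircle).
The farthest pair is A–D with squared distance 313. The circle on this segment as diameter has centre (0, 0.5) and r² = 313/4 = 78.25.
Check B: distance² to centre = 69.25 ≤ 78.25, so it lies inside.
All remaining points lie in this disk, and no smaller disk contains both endpoints, so this is the minimum enclosing circle.

78.25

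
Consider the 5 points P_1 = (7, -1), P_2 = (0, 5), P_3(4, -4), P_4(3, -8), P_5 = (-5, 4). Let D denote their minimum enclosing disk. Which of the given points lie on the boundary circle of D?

P_1, P_4, P_5

The minimum enclosing circle is determined by three boundary points: P_1, P_4, P_5.
Their circumcentre is (-0.25, -1.5) with r² = 52.8125.
The farthest remaining point P_2 is at distance² 42.3125 ≤ 52.8125.
The points at distance exactly r from the centre are P_1, P_4, P_5 — 3 points.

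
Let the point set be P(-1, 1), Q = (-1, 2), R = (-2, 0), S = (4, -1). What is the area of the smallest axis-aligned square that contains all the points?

The bounding box has width 6 and height 3.
An axis-aligned square enclosing the set must have side ≥ max(width, height).
So the minimum side is max(6, 3) = 6.
Area = 6² = 36.

36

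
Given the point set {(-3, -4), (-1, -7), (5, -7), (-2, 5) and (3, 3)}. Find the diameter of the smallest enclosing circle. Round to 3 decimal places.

13.892

A smallest enclosing disk is always determined by at most three of the input points on its boundary.
The farthest pair is (5, -7)–(-2, 5) with squared distance 193. The circle on this segment as diameter has centre (1.5, -1) and r² = 193/4 = 48.25.
Check (-3, -4): distance² to centre = 29.25 ≤ 48.25, so it lies inside.
All remaining points lie in this disk, and no smaller disk contains both endpoints, so this is the minimum enclosing circle.
Diameter = 2r = 2√(48.25) ≈ 13.892.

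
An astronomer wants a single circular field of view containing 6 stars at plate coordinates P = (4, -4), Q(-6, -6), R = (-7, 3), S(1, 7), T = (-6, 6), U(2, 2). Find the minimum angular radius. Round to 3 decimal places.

7.400

The minimum enclosing circle of a finite set is fixed by two of the points (as a diameter) or three (as a circumcircle).
The minimum enclosing circle is determined by three boundary points: P, Q, S.
Their circumcentre is (-119/58, 15/58) with r² = 92105/1682.
The farthest remaining point T is at distance² 81665/1682 ≤ 92105/1682.
r = √(92105/1682) ≈ 7.400.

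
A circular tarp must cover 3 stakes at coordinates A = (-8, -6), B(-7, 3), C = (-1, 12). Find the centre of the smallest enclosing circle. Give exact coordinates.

(-4.5, 3)

Side lengths²: AB² = 82, AC² = 373, BC² = 117.
Since AC² = 373 ≥ 117 + 82 = 199, the angle opposite AC is not acute, so the smallest enclosing circle has AC as diameter.
Centre = midpoint of AC = (-4.5, 3), r² = 373/4 = 93.25.
Centre = (-4.5, 3).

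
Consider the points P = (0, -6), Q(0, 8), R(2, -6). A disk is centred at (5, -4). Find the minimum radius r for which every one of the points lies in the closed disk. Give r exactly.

13

The required radius is the distance from (5, -4) to the farthest point.
Squared distances: 29, 169, 13.
Maximum is 169, attained at Q.
r = √169 = 13.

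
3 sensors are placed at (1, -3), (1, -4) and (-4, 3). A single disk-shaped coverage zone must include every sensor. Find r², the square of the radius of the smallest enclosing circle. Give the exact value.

Call the three points A, B, C in the order given.
Side lengths²: AB² = 1, AC² = 61, BC² = 74.
Since BC² = 74 ≥ 61 + 1 = 62, the angle opposite BC is not acute, so the smallest enclosing circle has BC as diameter.
Centre = midpoint of BC = (-1.5, -0.5), r² = 74/4 = 18.5.

18.5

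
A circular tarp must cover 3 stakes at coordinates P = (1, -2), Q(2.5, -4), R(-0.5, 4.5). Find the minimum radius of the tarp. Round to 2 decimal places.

Side lengths²: PQ² = 6.25, PR² = 44.5, QR² = 81.25.
Since QR² = 81.25 ≥ 44.5 + 6.25 = 50.75, the angle opposite QR is not acute, so the smallest enclosing circle has QR as diameter.
Centre = midpoint of QR = (1, 0.25), r² = 81.25/4 = 20.3125.
r = √(20.3125) ≈ 4.51.

4.51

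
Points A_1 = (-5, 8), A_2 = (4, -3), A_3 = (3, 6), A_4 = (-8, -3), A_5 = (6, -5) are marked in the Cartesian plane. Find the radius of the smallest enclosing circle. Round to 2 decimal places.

8.58

By Welzl's lemma the MEC is supported by two points (diametrically opposite) or three points (on a circumcircle).
The minimum enclosing circle is determined by three boundary points: A_1, A_4, A_5.
Their circumcentre is (-0.3125, 0.8125) with r² = 73.6328125.
The farthest remaining point A_3 is at distance² 37.8828125 ≤ 73.6328125.
r = √(73.6328125) ≈ 8.58.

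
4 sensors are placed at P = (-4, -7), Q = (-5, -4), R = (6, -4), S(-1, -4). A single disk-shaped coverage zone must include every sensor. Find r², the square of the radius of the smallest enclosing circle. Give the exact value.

A smallest enclosing disk is always determined by at most three of the input points on its boundary.
The farthest pair is Q–R with squared distance 121. The circle on this segment as diameter has centre (0.5, -4) and r² = 121/4 = 30.25.
Check P: distance² to centre = 29.25 ≤ 30.25, so it lies inside.
All remaining points lie in this disk, and no smaller disk contains both endpoints, so this is the minimum enclosing circle.

30.25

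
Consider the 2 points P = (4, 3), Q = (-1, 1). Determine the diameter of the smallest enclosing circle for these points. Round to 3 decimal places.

5.385

The smallest circle enclosing two points has them as diameter endpoints.
Centre = midpoint = (1.5, 2); r² = |PQ|²/4 = 29/4 = 7.25.
Diameter = 2r = 2√(7.25) ≈ 5.385.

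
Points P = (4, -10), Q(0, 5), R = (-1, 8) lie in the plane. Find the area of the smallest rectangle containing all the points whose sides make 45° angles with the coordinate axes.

149.5

In coordinates u = x + y, v = x − y the rectangle is axis-aligned; the map (x,y)→(u,v) scales areas by 2.
u-values: -6, 5, 7; range = 7 − (-6) = 13.
v-values: 14, -5, -9; range = 14 − (-9) = 23.
Area = (13 × 23) / 2 = 149.5.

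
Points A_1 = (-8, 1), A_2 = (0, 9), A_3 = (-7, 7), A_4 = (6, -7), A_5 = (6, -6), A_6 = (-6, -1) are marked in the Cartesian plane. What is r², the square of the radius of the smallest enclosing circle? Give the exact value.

91.25

The minimum enclosing circle of a finite set is fixed by two of the points (as a diameter) or three (as a circumcircle).
The farthest pair is A_3–A_4 with squared distance 365. The circle on this segment as diameter has centre (-0.5, 0) and r² = 365/4 = 91.25.
Check A_1: distance² to centre = 57.25 ≤ 91.25, so it lies inside.
All remaining points lie in this disk, and no smaller disk contains both endpoints, so this is the minimum enclosing circle.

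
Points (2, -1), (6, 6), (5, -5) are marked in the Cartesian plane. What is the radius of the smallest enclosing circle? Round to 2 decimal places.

Call the three points A, B, C in the order given.
Side lengths²: AB² = 65, AC² = 25, BC² = 122.
Since BC² = 122 ≥ 65 + 25 = 90, the angle opposite BC is not acute, so the smallest enclosing circle has BC as diameter.
Centre = midpoint of BC = (5.5, 0.5), r² = 122/4 = 30.5.
r = √(30.5) ≈ 5.52.

5.52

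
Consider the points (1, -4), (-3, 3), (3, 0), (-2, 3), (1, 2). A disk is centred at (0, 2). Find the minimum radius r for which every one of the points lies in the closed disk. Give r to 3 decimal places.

The required radius is the distance from (0, 2) to the farthest point.
Squared distances: 37, 10, 13, 5, 1.
Maximum is 37, attained at (1, -4).
r = √37 ≈ 6.083.

6.083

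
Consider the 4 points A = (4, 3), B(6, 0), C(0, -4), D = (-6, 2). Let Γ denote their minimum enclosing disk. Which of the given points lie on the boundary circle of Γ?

B, D

A smallest enclosing disk is always determined by at most three of the input points on its boundary.
The farthest pair is B–D with squared distance 148. The circle on this segment as diameter has centre (0, 1) and r² = 148/4 = 37.
Check A: distance² to centre = 20 ≤ 37, so it lies inside.
All remaining points lie in this disk, and no smaller disk contains both endpoints, so this is the minimum enclosing circle.
The points at distance exactly r from the centre are B, D — 2 points.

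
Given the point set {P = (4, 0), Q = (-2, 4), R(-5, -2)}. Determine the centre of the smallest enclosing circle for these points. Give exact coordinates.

Side lengths²: PQ² = 52, PR² = 85, QR² = 45.
Since PR² = 85 < 52 + 45 = 97, the triangle is acute, so the smallest enclosing circle is the circumcircle.
Circumcentre = (-0.625, -0.4375), r² = 21.58203125.
Centre = (-0.625, -0.4375).

(-0.625, -0.4375)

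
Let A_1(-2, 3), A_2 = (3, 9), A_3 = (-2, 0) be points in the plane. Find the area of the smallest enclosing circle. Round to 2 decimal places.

Side lengths²: A_1A_2² = 61, A_1A_3² = 9, A_2A_3² = 106.
Since A_2A_3² = 106 ≥ 61 + 9 = 70, the angle opposite A_2A_3 is not acute, so the smallest enclosing circle has A_2A_3 as diameter.
Centre = midpoint of A_2A_3 = (0.5, 4.5), r² = 106/4 = 26.5.
Area = π·r² = π·26.5 ≈ 83.25.

83.25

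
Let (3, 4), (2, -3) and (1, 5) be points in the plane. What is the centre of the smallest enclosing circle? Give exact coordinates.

(1.5, 1)

Call the three points A, B, C in the order given.
Side lengths²: AB² = 50, AC² = 5, BC² = 65.
Since BC² = 65 ≥ 50 + 5 = 55, the angle opposite BC is not acute, so the smallest enclosing circle has BC as diameter.
Centre = midpoint of BC = (1.5, 1), r² = 65/4 = 16.25.
Centre = (1.5, 1).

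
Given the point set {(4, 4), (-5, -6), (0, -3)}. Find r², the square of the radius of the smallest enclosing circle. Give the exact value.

45.25

Call the three points A, B, C in the order given.
Side lengths²: AB² = 181, AC² = 65, BC² = 34.
Since AB² = 181 ≥ 65 + 34 = 99, the angle opposite AB is not acute, so the smallest enclosing circle has AB as diameter.
Centre = midpoint of AB = (-0.5, -1), r² = 181/4 = 45.25.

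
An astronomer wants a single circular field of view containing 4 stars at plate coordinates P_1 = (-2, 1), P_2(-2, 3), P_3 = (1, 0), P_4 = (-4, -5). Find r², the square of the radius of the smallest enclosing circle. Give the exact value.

17

A smallest enclosing disk is always determined by at most three of the input points on its boundary.
The farthest pair is P_2–P_4 with squared distance 68. The circle on this segment as diameter has centre (-3, -1) and r² = 68/4 = 17.
Check P_1: distance² to centre = 5 ≤ 17, so it lies inside.
All remaining points lie in this disk, and no smaller disk contains both endpoints, so this is the minimum enclosing circle.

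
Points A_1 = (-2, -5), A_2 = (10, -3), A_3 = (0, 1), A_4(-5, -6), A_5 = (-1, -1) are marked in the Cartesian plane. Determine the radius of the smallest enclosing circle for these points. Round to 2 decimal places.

7.65

By Welzl's lemma the MEC is supported by two points (diametrically opposite) or three points (on a circumcircle).
The farthest pair is A_2–A_4 with squared distance 234. The circle on this segment as diameter has centre (2.5, -4.5) and r² = 234/4 = 58.5.
Check A_1: distance² to centre = 20.5 ≤ 58.5, so it lies inside.
All remaining points lie in this disk, and no smaller disk contains both endpoints, so this is the minimum enclosing circle.
r = √(58.5) ≈ 7.65.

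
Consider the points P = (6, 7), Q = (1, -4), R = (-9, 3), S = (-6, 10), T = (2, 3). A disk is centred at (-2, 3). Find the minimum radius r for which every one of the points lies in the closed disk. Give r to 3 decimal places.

8.944

The required radius is the distance from (-2, 3) to the farthest point.
Squared distances: 80, 58, 49, 65, 16.
Maximum is 80, attained at P.
r = √80 ≈ 8.944.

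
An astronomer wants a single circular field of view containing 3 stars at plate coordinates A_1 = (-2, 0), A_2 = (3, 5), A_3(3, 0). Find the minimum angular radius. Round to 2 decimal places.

Side lengths²: A_1A_2² = 50, A_1A_3² = 25, A_2A_3² = 25.
Since A_1A_2² = 50 ≥ 25 + 25 = 50, the angle opposite A_1A_2 is not acute, so the smallest enclosing circle has A_1A_2 as diameter.
Centre = midpoint of A_1A_2 = (0.5, 2.5), r² = 50/4 = 12.5.
r = √(12.5) ≈ 3.54.

3.54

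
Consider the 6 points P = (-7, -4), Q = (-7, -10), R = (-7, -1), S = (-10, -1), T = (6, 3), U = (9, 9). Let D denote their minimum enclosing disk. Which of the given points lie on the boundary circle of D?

Q, U

By Welzl's lemma the MEC is supported by two points (diametrically opposite) or three points (on a circumcircle).
The farthest pair is Q–U with squared distance 617. The circle on this segment as diameter has centre (1, -0.5) and r² = 617/4 = 154.25.
Check P: distance² to centre = 76.25 ≤ 154.25, so it lies inside.
All remaining points lie in this disk, and no smaller disk contains both endpoints, so this is the minimum enclosing circle.
The points at distance exactly r from the centre are Q, U — 2 points.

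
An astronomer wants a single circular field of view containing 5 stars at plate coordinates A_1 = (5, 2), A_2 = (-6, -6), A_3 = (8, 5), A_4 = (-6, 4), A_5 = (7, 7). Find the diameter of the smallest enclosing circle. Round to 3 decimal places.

A smallest enclosing disk is always determined by at most three of the input points on its boundary.
The farthest pair is A_2–A_5 with squared distance 338. The circle on this segment as diameter has centre (0.5, 0.5) and r² = 338/4 = 84.5.
Check A_1: distance² to centre = 22.5 ≤ 84.5, so it lies inside.
All remaining points lie in this disk, and no smaller disk contains both endpoints, so this is the minimum enclosing circle.
Diameter = 2r = 2√(84.5) ≈ 18.385.

18.385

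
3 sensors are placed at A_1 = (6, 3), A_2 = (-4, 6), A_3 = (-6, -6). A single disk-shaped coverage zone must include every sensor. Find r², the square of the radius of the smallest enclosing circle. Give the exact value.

100825/1764

Side lengths²: A_1A_2² = 109, A_1A_3² = 225, A_2A_3² = 148.
Since A_1A_3² = 225 < 148 + 109 = 257, the triangle is acute, so the smallest enclosing circle is the circumcircle.
Circumcentre = (-4/7, -31/42), r² = 100825/1764.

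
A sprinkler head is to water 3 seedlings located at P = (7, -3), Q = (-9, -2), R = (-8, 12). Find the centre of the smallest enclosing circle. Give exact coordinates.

(-17/30, 133/30)

Side lengths²: PQ² = 257, PR² = 450, QR² = 197.
Since PR² = 450 < 257 + 197 = 454, the triangle is acute, so the smallest enclosing circle is the circumcircle.
Circumcentre = (-17/30, 133/30), r² = 50629/450.
Centre = (-17/30, 133/30).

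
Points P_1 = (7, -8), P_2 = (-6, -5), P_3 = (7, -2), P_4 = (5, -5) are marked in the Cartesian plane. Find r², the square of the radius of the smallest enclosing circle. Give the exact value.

7921/169

By Welzl's lemma the MEC is supported by two points (diametrically opposite) or three points (on a circumcircle).
The minimum enclosing circle is determined by three boundary points: P_1, P_2, P_3.
Their circumcentre is (11/13, -5) with r² = 7921/169.
The farthest remaining point P_4 is at distance² 2916/169 ≤ 7921/169.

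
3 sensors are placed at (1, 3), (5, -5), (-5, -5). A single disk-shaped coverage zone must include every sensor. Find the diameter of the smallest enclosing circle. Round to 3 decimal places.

11.180

Call the three points A, B, C in the order given.
Side lengths²: AB² = 80, AC² = 100, BC² = 100.
Since BC² = 100 < 100 + 80 = 180, the triangle is acute, so the smallest enclosing circle is the circumcircle.
Circumcentre = (0, -2.5), r² = 31.25.
Diameter = 2r = 2√(31.25) ≈ 11.180.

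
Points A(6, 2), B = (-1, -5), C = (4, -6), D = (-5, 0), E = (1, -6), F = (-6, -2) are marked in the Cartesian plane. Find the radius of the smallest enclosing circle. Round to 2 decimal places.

6.38

A smallest enclosing disk is always determined by at most three of the input points on its boundary.
The minimum enclosing circle is determined by three boundary points: A, C, F.
Their circumcentre is (3/11, -9/11) with r² = 4930/121.
The farthest remaining point D is at distance² 3445/121 ≤ 4930/121.
r = √(4930/121) ≈ 6.38.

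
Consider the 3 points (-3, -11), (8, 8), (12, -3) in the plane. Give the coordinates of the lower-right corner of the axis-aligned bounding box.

(12, -11)

x-range [-3, 12], y-range [-11, 8].
The lower-right corner is (12, -11).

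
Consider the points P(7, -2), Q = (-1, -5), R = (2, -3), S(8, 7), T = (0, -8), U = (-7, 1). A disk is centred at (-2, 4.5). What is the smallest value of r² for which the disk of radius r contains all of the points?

The required radius is the distance from (-2, 4.5) to the farthest point.
Squared distances: 123.25, 91.25, 72.25, 106.25, 160.25, 37.25.
Maximum is 160.25, attained at T.

160.25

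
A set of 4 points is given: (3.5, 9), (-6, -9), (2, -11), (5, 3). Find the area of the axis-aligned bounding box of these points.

220

x ranges over [-6, 5], width 11.
y ranges over [-11, 9], height 20.
Area = 11 × 20 = 220.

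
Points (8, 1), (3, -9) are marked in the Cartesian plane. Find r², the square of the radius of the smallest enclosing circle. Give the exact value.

31.25

The smallest circle enclosing two points has them as diameter endpoints.
Centre = midpoint = (5.5, -4); r² = |(8, 1)−(3, -9)|²/4 = 125/4 = 31.25.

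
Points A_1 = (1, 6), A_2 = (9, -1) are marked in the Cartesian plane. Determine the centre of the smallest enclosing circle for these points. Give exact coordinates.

The smallest circle enclosing two points has them as diameter endpoints.
Centre = midpoint = (5, 2.5); r² = |A_1A_2|²/4 = 113/4 = 28.25.
Centre = (5, 2.5).

(5, 2.5)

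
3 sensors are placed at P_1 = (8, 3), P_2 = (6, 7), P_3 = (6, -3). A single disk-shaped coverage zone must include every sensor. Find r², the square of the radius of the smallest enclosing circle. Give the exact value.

25

Side lengths²: P_1P_2² = 20, P_1P_3² = 40, P_2P_3² = 100.
Since P_2P_3² = 100 ≥ 40 + 20 = 60, the angle opposite P_2P_3 is not acute, so the smallest enclosing circle has P_2P_3 as diameter.
Centre = midpoint of P_2P_3 = (6, 2), r² = 100/4 = 25.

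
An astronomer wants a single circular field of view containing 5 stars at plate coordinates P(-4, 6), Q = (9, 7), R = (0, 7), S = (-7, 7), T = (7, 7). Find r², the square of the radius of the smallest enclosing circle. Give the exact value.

The minimum enclosing circle of a finite set is fixed by two of the points (as a diameter) or three (as a circumcircle).
The farthest pair is Q–S with squared distance 256. The circle on this segment as diameter has centre (1, 7) and r² = 256/4 = 64.
Check P: distance² to centre = 26 ≤ 64, so it lies inside.
All remaining points lie in this disk, and no smaller disk contains both endpoints, so this is the minimum enclosing circle.

64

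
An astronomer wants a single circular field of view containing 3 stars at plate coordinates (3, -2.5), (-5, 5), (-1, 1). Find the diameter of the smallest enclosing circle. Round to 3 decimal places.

Call the three points A, B, C in the order given.
Side lengths²: AB² = 120.25, AC² = 28.25, BC² = 32.
Since AB² = 120.25 ≥ 32 + 28.25 = 60.25, the angle opposite AB is not acute, so the smallest enclosing circle has AB as diameter.
Centre = midpoint of AB = (-1, 1.25), r² = 120.25/4 = 30.0625.
Diameter = 2r = 2√(30.0625) ≈ 10.966.

10.966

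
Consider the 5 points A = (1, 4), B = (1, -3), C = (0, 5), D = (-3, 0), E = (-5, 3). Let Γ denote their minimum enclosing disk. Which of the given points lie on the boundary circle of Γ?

The minimum enclosing circle of a finite set is fixed by two of the points (as a diameter) or three (as a circumcircle).
The minimum enclosing circle is determined by three boundary points: B, C, E.
Their circumcentre is (-17/14, 11/14) with r² = 1885/98.
The farthest remaining point A is at distance² 1493/98 ≤ 1885/98.
The points at distance exactly r from the centre are B, C, E — 3 points.

B, C, E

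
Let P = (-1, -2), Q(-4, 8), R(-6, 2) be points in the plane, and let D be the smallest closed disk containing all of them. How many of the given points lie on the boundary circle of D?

Side lengths²: PQ² = 109, PR² = 41, QR² = 40.
Since PQ² = 109 ≥ 41 + 40 = 81, the angle opposite PQ is not acute, so the smallest enclosing circle has PQ as diameter.
Centre = midpoint of PQ = (-2.5, 3), r² = 109/4 = 27.25.
The points at distance exactly r from the centre are P, Q — 2 points.

2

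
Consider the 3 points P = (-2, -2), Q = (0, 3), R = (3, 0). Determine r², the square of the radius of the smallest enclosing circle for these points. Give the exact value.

Side lengths²: PQ² = 29, PR² = 29, QR² = 18.
Since PR² = 29 < 29 + 18 = 47, the triangle is acute, so the smallest enclosing circle is the circumcircle.
Circumcentre = (1/14, 1/14), r² = 841/98.

841/98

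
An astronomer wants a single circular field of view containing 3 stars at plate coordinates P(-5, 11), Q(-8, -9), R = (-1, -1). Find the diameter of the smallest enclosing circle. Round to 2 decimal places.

20.22

Side lengths²: PQ² = 409, PR² = 160, QR² = 113.
Since PQ² = 409 ≥ 160 + 113 = 273, the angle opposite PQ is not acute, so the smallest enclosing circle has PQ as diameter.
Centre = midpoint of PQ = (-6.5, 1), r² = 409/4 = 102.25.
Diameter = 2r = 2√(102.25) ≈ 20.22.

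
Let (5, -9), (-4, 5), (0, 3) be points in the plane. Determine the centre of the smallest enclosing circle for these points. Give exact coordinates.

Call the three points A, B, C in the order given.
Side lengths²: AB² = 277, AC² = 169, BC² = 20.
Since AB² = 277 ≥ 169 + 20 = 189, the angle opposite AB is not acute, so the smallest enclosing circle has AB as diameter.
Centre = midpoint of AB = (0.5, -2), r² = 277/4 = 69.25.
Centre = (0.5, -2).

(0.5, -2)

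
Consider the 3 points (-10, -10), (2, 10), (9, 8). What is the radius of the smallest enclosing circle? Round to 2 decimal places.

13.09

Call the three points A, B, C in the order given.
Side lengths²: AB² = 544, AC² = 685, BC² = 53.
Since AC² = 685 ≥ 544 + 53 = 597, the angle opposite AC is not acute, so the smallest enclosing circle has AC as diameter.
Centre = midpoint of AC = (-0.5, -1), r² = 685/4 = 171.25.
r = √(171.25) ≈ 13.09.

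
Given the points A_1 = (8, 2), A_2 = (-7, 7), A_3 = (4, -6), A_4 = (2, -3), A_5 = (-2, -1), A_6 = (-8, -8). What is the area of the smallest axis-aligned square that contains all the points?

256

The bounding box has width 16 and height 15.
An axis-aligned square enclosing the set must have side ≥ max(width, height).
So the minimum side is max(16, 15) = 16.
Area = 16² = 256.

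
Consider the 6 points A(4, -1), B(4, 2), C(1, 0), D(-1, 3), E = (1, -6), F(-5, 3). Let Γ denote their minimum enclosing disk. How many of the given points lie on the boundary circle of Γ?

3

The minimum enclosing circle of a finite set is fixed by two of the points (as a diameter) or three (as a circumcircle).
The minimum enclosing circle is determined by three boundary points: B, E, F.
Their circumcentre is (-0.86, -0.74) with r² = 31.1272.
The farthest remaining point A is at distance² 23.6872 ≤ 31.1272.
The points at distance exactly r from the centre are B, E, F — 3 points.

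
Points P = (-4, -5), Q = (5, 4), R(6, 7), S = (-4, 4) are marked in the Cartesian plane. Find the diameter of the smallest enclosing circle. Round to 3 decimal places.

By Welzl's lemma the MEC is supported by two points (diametrically opposite) or three points (on a circumcircle).
The farthest pair is P–R with squared distance 244. The circle on this segment as diameter has centre (1, 1) and r² = 244/4 = 61.
Check Q: distance² to centre = 25 ≤ 61, so it lies inside.
All remaining points lie in this disk, and no smaller disk contains both endpoints, so this is the minimum enclosing circle.
Diameter = 2r = 2√61 ≈ 15.620.

15.620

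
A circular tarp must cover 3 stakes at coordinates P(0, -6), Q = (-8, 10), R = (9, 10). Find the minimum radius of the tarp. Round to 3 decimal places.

Side lengths²: PQ² = 320, PR² = 337, QR² = 289.
Since PR² = 337 < 320 + 289 = 609, the triangle is acute, so the smallest enclosing circle is the circumcircle.
Circumcentre = (0.5, 4.25), r² = 105.3125.
r = √(105.3125) ≈ 10.262.

10.262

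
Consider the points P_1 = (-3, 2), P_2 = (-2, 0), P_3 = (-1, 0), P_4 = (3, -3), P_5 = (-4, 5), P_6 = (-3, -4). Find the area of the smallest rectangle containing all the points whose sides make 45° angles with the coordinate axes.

60

In coordinates u = x + y, v = x − y the rectangle is axis-aligned; the map (x,y)→(u,v) scales areas by 2.
u-values: -1, -2, -1, 0, 1, -7; range = 1 − (-7) = 8.
v-values: -5, -2, -1, 6, -9, 1; range = 6 − (-9) = 15.
Area = (8 × 15) / 2 = 60.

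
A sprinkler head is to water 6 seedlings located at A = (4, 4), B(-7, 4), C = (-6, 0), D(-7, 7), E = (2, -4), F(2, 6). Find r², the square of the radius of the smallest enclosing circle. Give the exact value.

A smallest enclosing disk is always determined by at most three of the input points on its boundary.
The farthest pair is D–E with squared distance 202. The circle on this segment as diameter has centre (-2.5, 1.5) and r² = 202/4 = 50.5.
Check A: distance² to centre = 48.5 ≤ 50.5, so it lies inside.
All remaining points lie in this disk, and no smaller disk contains both endpoints, so this is the minimum enclosing circle.

50.5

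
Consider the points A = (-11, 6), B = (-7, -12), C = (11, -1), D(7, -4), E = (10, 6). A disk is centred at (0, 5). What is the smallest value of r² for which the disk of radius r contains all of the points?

338

The required radius is the distance from (0, 5) to the farthest point.
Squared distances: 122, 338, 157, 130, 101.
Maximum is 338, attained at B.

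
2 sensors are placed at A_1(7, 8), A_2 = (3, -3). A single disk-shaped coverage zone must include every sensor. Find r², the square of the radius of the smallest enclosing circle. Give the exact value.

34.25

The smallest circle enclosing two points has them as diameter endpoints.
Centre = midpoint = (5, 2.5); r² = |A_1A_2|²/4 = 137/4 = 34.25.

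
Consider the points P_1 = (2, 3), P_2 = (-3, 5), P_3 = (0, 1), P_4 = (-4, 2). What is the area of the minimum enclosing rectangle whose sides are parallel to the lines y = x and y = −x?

In coordinates u = x + y, v = x − y the rectangle is axis-aligned; the map (x,y)→(u,v) scales areas by 2.
u-values: 5, 2, 1, -2; range = 5 − (-2) = 7.
v-values: -1, -8, -1, -6; range = -1 − (-8) = 7.
Area = (7 × 7) / 2 = 24.5.

24.5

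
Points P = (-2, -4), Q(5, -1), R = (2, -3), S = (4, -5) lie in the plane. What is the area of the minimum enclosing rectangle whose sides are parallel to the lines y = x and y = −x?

In coordinates u = x + y, v = x − y the rectangle is axis-aligned; the map (x,y)→(u,v) scales areas by 2.
u-values: -6, 4, -1, -1; range = 4 − (-6) = 10.
v-values: 2, 6, 5, 9; range = 9 − 2 = 7.
Area = (10 × 7) / 2 = 35.

35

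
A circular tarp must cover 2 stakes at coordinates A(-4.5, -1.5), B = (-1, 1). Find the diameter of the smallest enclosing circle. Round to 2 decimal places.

The smallest circle enclosing two points has them as diameter endpoints.
Centre = midpoint = (-2.75, -0.25); r² = |AB|²/4 = 18.5/4 = 4.625.
Diameter = 2r = 2√(4.625) ≈ 4.30.

4.30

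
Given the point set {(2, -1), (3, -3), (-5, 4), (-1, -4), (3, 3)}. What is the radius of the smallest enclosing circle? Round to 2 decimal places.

5.32

By Welzl's lemma the MEC is supported by two points (diametrically opposite) or three points (on a circumcircle).
The farthest pair is (3, -3)–(-5, 4) with squared distance 113. The circle on this segment as diameter has centre (-1, 0.5) and r² = 113/4 = 28.25.
Check (2, -1): distance² to centre = 11.25 ≤ 28.25, so it lies inside.
All remaining points lie in this disk, and no smaller disk contains both endpoints, so this is the minimum enclosing circle.
r = √(28.25) ≈ 5.32.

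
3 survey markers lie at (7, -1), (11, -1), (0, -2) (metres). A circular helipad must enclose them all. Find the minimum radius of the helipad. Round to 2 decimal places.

Call the three points A, B, C in the order given.
Side lengths²: AB² = 16, AC² = 50, BC² = 122.
Since BC² = 122 ≥ 50 + 16 = 66, the angle opposite BC is not acute, so the smallest enclosing circle has BC as diameter.
Centre = midpoint of BC = (5.5, -1.5), r² = 122/4 = 30.5.
r = √(30.5) ≈ 5.52.

5.52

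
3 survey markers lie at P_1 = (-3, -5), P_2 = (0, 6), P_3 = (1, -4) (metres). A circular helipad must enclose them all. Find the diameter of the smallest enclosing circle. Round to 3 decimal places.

Side lengths²: P_1P_2² = 130, P_1P_3² = 17, P_2P_3² = 101.
Since P_1P_2² = 130 ≥ 101 + 17 = 118, the angle opposite P_1P_2 is not acute, so the smallest enclosing circle has P_1P_2 as diameter.
Centre = midpoint of P_1P_2 = (-1.5, 0.5), r² = 130/4 = 32.5.
Diameter = 2r = 2√(32.5) ≈ 11.402.

11.402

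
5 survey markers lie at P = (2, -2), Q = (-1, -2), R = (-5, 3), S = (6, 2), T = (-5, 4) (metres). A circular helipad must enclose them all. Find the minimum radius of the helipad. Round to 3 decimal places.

5.590

The farthest pair is S–T with squared distance 125. The circle on this segment as diameter has centre (0.5, 3) and r² = 125/4 = 31.25.
Check P: distance² to centre = 27.25 ≤ 31.25, so it lies inside.
All remaining points lie in this disk, and no smaller disk contains both endpoints, so this is the minimum enclosing circle.
r = √(31.25) ≈ 5.590.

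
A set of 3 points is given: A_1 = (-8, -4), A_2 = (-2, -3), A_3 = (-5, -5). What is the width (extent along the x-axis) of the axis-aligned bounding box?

6

max x = -2, min x = -8, so width = 6.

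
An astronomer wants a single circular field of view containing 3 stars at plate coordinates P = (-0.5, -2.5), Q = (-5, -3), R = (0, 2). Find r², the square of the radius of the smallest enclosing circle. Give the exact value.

Side lengths²: PQ² = 20.5, PR² = 20.5, QR² = 50.
Since QR² = 50 ≥ 20.5 + 20.5 = 41, the angle opposite QR is not acute, so the smallest enclosing circle has QR as diameter.
Centre = midpoint of QR = (-2.5, -0.5), r² = 50/4 = 12.5.

12.5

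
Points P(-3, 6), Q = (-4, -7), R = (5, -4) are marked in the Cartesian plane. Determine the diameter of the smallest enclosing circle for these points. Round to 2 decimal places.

Side lengths²: PQ² = 170, PR² = 164, QR² = 90.
Since PQ² = 170 < 164 + 90 = 254, the triangle is acute, so the smallest enclosing circle is the circumcircle.
Circumcentre = (-21/19, -13/19), r² = 17425/361.
Diameter = 2r = 2√(17425/361) ≈ 13.90.

13.90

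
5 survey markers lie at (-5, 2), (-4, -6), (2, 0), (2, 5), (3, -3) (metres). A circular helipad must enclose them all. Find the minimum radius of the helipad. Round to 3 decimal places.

6.265

The farthest pair is (-4, -6)–(2, 5) with squared distance 157. The circle on this segment as diameter has centre (-1, -0.5) and r² = 157/4 = 39.25.
Check (-5, 2): distance² to centre = 22.25 ≤ 39.25, so it lies inside.
All remaining points lie in this disk, and no smaller disk contains both endpoints, so this is the minimum enclosing circle.
r = √(39.25) ≈ 6.265.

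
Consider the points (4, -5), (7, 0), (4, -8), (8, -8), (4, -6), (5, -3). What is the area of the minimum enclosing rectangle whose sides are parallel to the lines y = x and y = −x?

In coordinates u = x + y, v = x − y the rectangle is axis-aligned; the map (x,y)→(u,v) scales areas by 2.
u-values: -1, 7, -4, 0, -2, 2; range = 7 − (-4) = 11.
v-values: 9, 7, 12, 16, 10, 8; range = 16 − 7 = 9.
Area = (11 × 9) / 2 = 49.5.

49.5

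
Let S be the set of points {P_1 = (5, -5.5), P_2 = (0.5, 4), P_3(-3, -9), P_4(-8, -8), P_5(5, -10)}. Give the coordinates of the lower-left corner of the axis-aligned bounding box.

x-range [-8, 5], y-range [-10, 4].
The lower-left corner is (-8, -10).

(-8, -10)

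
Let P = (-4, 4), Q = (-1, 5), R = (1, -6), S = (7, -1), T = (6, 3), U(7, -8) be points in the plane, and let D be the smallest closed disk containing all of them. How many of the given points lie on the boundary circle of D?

2

The farthest pair is P–U with squared distance 265. The circle on this segment as diameter has centre (1.5, -2) and r² = 265/4 = 66.25.
Check Q: distance² to centre = 55.25 ≤ 66.25, so it lies inside.
All remaining points lie in this disk, and no smaller disk contains both endpoints, so this is the minimum enclosing circle.
The points at distance exactly r from the centre are P, U — 2 points.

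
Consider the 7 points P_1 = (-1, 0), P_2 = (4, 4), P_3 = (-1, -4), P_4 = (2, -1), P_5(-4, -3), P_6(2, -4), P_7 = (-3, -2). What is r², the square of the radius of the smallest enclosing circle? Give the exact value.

28.25

A smallest enclosing disk is always determined by at most three of the input points on its boundary.
The farthest pair is P_2–P_5 with squared distance 113. The circle on this segment as diameter has centre (0, 0.5) and r² = 113/4 = 28.25.
Check P_1: distance² to centre = 1.25 ≤ 28.25, so it lies inside.
All remaining points lie in this disk, and no smaller disk contains both endpoints, so this is the minimum enclosing circle.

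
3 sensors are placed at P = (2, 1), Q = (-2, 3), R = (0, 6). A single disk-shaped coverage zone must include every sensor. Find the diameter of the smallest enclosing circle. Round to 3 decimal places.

Side lengths²: PQ² = 20, PR² = 29, QR² = 13.
Since PR² = 29 < 20 + 13 = 33, the triangle is acute, so the smallest enclosing circle is the circumcircle.
Circumcentre = (0.6875, 3.375), r² = 7.36328125.
Diameter = 2r = 2√(7.36328125) ≈ 5.427.

5.427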